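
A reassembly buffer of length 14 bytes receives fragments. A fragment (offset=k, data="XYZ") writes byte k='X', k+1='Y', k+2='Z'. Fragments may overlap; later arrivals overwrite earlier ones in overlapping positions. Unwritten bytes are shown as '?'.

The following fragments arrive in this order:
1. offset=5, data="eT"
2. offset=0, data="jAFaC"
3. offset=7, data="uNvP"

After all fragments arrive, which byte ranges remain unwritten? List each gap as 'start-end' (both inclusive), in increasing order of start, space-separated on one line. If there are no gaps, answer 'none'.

Fragment 1: offset=5 len=2
Fragment 2: offset=0 len=5
Fragment 3: offset=7 len=4
Gaps: 11-13

Answer: 11-13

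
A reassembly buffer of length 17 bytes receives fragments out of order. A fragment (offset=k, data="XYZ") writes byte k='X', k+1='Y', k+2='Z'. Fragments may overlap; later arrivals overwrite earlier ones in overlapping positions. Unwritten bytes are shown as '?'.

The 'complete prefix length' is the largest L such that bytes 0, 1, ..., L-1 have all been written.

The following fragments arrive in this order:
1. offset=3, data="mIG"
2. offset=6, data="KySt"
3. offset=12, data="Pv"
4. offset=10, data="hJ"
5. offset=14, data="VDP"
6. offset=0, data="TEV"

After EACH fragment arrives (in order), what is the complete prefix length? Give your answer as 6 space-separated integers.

Fragment 1: offset=3 data="mIG" -> buffer=???mIG??????????? -> prefix_len=0
Fragment 2: offset=6 data="KySt" -> buffer=???mIGKySt??????? -> prefix_len=0
Fragment 3: offset=12 data="Pv" -> buffer=???mIGKySt??Pv??? -> prefix_len=0
Fragment 4: offset=10 data="hJ" -> buffer=???mIGKySthJPv??? -> prefix_len=0
Fragment 5: offset=14 data="VDP" -> buffer=???mIGKySthJPvVDP -> prefix_len=0
Fragment 6: offset=0 data="TEV" -> buffer=TEVmIGKySthJPvVDP -> prefix_len=17

Answer: 0 0 0 0 0 17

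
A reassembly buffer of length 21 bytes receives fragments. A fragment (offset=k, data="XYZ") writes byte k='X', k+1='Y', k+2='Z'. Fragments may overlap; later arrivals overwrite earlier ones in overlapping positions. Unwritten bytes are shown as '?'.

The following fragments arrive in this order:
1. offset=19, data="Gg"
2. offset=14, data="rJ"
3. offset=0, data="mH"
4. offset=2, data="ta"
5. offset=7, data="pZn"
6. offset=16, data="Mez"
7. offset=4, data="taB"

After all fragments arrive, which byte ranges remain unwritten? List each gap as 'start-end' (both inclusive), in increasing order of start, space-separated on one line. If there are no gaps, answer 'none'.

Fragment 1: offset=19 len=2
Fragment 2: offset=14 len=2
Fragment 3: offset=0 len=2
Fragment 4: offset=2 len=2
Fragment 5: offset=7 len=3
Fragment 6: offset=16 len=3
Fragment 7: offset=4 len=3
Gaps: 10-13

Answer: 10-13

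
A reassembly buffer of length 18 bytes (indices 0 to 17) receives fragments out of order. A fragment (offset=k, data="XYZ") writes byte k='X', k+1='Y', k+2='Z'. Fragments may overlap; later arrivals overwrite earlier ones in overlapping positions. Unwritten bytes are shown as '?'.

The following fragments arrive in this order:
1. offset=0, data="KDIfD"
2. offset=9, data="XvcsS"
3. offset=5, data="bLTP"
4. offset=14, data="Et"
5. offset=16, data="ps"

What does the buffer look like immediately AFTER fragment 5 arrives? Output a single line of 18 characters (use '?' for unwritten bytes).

Fragment 1: offset=0 data="KDIfD" -> buffer=KDIfD?????????????
Fragment 2: offset=9 data="XvcsS" -> buffer=KDIfD????XvcsS????
Fragment 3: offset=5 data="bLTP" -> buffer=KDIfDbLTPXvcsS????
Fragment 4: offset=14 data="Et" -> buffer=KDIfDbLTPXvcsSEt??
Fragment 5: offset=16 data="ps" -> buffer=KDIfDbLTPXvcsSEtps

Answer: KDIfDbLTPXvcsSEtps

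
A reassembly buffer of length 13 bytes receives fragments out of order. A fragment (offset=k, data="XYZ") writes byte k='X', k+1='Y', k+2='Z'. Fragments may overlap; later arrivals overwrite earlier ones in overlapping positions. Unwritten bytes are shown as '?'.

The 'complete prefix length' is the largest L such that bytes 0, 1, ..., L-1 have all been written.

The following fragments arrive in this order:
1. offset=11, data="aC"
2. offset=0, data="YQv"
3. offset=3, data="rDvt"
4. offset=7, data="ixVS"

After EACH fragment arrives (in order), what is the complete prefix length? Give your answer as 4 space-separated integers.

Answer: 0 3 7 13

Derivation:
Fragment 1: offset=11 data="aC" -> buffer=???????????aC -> prefix_len=0
Fragment 2: offset=0 data="YQv" -> buffer=YQv????????aC -> prefix_len=3
Fragment 3: offset=3 data="rDvt" -> buffer=YQvrDvt????aC -> prefix_len=7
Fragment 4: offset=7 data="ixVS" -> buffer=YQvrDvtixVSaC -> prefix_len=13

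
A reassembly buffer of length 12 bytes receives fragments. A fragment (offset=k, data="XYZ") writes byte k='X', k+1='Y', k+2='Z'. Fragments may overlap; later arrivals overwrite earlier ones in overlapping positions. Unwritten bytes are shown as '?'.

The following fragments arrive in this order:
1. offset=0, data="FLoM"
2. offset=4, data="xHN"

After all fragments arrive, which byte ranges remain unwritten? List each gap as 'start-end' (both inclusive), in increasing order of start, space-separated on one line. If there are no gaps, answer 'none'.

Fragment 1: offset=0 len=4
Fragment 2: offset=4 len=3
Gaps: 7-11

Answer: 7-11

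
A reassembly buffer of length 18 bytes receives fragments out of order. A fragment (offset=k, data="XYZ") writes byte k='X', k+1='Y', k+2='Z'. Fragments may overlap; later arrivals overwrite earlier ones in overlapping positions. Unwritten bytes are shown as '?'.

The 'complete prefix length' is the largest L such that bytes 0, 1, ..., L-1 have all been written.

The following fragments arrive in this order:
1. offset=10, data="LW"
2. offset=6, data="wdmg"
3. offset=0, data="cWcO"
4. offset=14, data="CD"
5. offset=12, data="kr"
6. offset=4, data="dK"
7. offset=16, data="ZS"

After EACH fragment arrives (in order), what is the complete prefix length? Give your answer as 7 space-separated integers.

Answer: 0 0 4 4 4 16 18

Derivation:
Fragment 1: offset=10 data="LW" -> buffer=??????????LW?????? -> prefix_len=0
Fragment 2: offset=6 data="wdmg" -> buffer=??????wdmgLW?????? -> prefix_len=0
Fragment 3: offset=0 data="cWcO" -> buffer=cWcO??wdmgLW?????? -> prefix_len=4
Fragment 4: offset=14 data="CD" -> buffer=cWcO??wdmgLW??CD?? -> prefix_len=4
Fragment 5: offset=12 data="kr" -> buffer=cWcO??wdmgLWkrCD?? -> prefix_len=4
Fragment 6: offset=4 data="dK" -> buffer=cWcOdKwdmgLWkrCD?? -> prefix_len=16
Fragment 7: offset=16 data="ZS" -> buffer=cWcOdKwdmgLWkrCDZS -> prefix_len=18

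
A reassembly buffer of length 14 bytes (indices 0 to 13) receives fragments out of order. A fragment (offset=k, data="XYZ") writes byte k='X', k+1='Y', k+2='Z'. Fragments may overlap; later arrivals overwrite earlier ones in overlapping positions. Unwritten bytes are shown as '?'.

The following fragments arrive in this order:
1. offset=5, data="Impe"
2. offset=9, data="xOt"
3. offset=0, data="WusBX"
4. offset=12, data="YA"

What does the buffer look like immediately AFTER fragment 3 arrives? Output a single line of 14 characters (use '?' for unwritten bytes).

Answer: WusBXImpexOt??

Derivation:
Fragment 1: offset=5 data="Impe" -> buffer=?????Impe?????
Fragment 2: offset=9 data="xOt" -> buffer=?????ImpexOt??
Fragment 3: offset=0 data="WusBX" -> buffer=WusBXImpexOt??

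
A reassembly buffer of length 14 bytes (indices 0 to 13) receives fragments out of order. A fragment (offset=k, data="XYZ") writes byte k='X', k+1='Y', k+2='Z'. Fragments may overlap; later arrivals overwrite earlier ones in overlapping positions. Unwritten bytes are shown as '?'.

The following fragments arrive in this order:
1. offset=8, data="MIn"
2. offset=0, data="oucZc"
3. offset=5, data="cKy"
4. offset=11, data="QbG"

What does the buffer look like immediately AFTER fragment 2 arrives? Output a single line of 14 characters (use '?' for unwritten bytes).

Answer: oucZc???MIn???

Derivation:
Fragment 1: offset=8 data="MIn" -> buffer=????????MIn???
Fragment 2: offset=0 data="oucZc" -> buffer=oucZc???MIn???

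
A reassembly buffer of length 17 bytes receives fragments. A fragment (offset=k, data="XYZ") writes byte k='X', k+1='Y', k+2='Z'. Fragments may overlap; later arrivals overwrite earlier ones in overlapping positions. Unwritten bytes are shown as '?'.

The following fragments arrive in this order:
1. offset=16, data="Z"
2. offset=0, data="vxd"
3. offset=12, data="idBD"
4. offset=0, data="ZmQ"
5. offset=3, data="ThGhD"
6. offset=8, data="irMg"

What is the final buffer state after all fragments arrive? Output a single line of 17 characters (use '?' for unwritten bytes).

Answer: ZmQThGhDirMgidBDZ

Derivation:
Fragment 1: offset=16 data="Z" -> buffer=????????????????Z
Fragment 2: offset=0 data="vxd" -> buffer=vxd?????????????Z
Fragment 3: offset=12 data="idBD" -> buffer=vxd?????????idBDZ
Fragment 4: offset=0 data="ZmQ" -> buffer=ZmQ?????????idBDZ
Fragment 5: offset=3 data="ThGhD" -> buffer=ZmQThGhD????idBDZ
Fragment 6: offset=8 data="irMg" -> buffer=ZmQThGhDirMgidBDZ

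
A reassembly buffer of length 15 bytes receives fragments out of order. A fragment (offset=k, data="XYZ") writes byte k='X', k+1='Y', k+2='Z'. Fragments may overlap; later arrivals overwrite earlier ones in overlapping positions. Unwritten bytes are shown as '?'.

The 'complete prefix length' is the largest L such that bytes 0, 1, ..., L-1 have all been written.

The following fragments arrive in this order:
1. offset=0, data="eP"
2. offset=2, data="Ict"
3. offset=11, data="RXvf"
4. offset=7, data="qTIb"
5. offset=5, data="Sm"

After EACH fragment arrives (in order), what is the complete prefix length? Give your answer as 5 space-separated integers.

Answer: 2 5 5 5 15

Derivation:
Fragment 1: offset=0 data="eP" -> buffer=eP????????????? -> prefix_len=2
Fragment 2: offset=2 data="Ict" -> buffer=ePIct?????????? -> prefix_len=5
Fragment 3: offset=11 data="RXvf" -> buffer=ePIct??????RXvf -> prefix_len=5
Fragment 4: offset=7 data="qTIb" -> buffer=ePIct??qTIbRXvf -> prefix_len=5
Fragment 5: offset=5 data="Sm" -> buffer=ePIctSmqTIbRXvf -> prefix_len=15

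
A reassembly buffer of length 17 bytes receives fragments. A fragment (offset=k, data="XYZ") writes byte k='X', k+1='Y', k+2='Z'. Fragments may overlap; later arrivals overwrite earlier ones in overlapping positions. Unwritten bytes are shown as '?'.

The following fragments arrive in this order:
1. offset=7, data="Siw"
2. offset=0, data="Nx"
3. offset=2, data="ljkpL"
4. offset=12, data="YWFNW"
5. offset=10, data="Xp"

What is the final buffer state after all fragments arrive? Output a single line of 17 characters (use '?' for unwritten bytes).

Fragment 1: offset=7 data="Siw" -> buffer=???????Siw???????
Fragment 2: offset=0 data="Nx" -> buffer=Nx?????Siw???????
Fragment 3: offset=2 data="ljkpL" -> buffer=NxljkpLSiw???????
Fragment 4: offset=12 data="YWFNW" -> buffer=NxljkpLSiw??YWFNW
Fragment 5: offset=10 data="Xp" -> buffer=NxljkpLSiwXpYWFNW

Answer: NxljkpLSiwXpYWFNW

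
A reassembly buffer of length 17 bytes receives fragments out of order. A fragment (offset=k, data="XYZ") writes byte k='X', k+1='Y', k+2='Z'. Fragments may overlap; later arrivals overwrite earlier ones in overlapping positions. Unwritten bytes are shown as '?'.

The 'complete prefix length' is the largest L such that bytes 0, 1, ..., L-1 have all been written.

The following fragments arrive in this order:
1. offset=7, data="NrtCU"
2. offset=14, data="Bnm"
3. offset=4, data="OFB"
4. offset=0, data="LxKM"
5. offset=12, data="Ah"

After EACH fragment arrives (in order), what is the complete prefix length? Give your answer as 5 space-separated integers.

Answer: 0 0 0 12 17

Derivation:
Fragment 1: offset=7 data="NrtCU" -> buffer=???????NrtCU????? -> prefix_len=0
Fragment 2: offset=14 data="Bnm" -> buffer=???????NrtCU??Bnm -> prefix_len=0
Fragment 3: offset=4 data="OFB" -> buffer=????OFBNrtCU??Bnm -> prefix_len=0
Fragment 4: offset=0 data="LxKM" -> buffer=LxKMOFBNrtCU??Bnm -> prefix_len=12
Fragment 5: offset=12 data="Ah" -> buffer=LxKMOFBNrtCUAhBnm -> prefix_len=17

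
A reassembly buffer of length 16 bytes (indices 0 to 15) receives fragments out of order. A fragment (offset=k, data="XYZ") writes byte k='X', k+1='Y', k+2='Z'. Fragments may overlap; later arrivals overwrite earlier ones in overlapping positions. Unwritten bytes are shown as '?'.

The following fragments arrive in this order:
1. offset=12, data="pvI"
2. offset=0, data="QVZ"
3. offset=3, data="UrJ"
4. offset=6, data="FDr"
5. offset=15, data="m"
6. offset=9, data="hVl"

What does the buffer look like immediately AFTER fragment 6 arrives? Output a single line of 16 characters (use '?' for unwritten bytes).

Answer: QVZUrJFDrhVlpvIm

Derivation:
Fragment 1: offset=12 data="pvI" -> buffer=????????????pvI?
Fragment 2: offset=0 data="QVZ" -> buffer=QVZ?????????pvI?
Fragment 3: offset=3 data="UrJ" -> buffer=QVZUrJ??????pvI?
Fragment 4: offset=6 data="FDr" -> buffer=QVZUrJFDr???pvI?
Fragment 5: offset=15 data="m" -> buffer=QVZUrJFDr???pvIm
Fragment 6: offset=9 data="hVl" -> buffer=QVZUrJFDrhVlpvIm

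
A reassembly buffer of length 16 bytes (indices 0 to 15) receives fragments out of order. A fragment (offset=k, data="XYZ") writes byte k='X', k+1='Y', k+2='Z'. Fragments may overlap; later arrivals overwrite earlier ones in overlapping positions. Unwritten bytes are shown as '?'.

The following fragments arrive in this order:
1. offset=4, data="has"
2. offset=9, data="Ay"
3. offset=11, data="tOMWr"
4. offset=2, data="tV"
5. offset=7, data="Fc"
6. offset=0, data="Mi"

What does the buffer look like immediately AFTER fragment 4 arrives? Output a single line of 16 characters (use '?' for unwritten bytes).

Answer: ??tVhas??AytOMWr

Derivation:
Fragment 1: offset=4 data="has" -> buffer=????has?????????
Fragment 2: offset=9 data="Ay" -> buffer=????has??Ay?????
Fragment 3: offset=11 data="tOMWr" -> buffer=????has??AytOMWr
Fragment 4: offset=2 data="tV" -> buffer=??tVhas??AytOMWr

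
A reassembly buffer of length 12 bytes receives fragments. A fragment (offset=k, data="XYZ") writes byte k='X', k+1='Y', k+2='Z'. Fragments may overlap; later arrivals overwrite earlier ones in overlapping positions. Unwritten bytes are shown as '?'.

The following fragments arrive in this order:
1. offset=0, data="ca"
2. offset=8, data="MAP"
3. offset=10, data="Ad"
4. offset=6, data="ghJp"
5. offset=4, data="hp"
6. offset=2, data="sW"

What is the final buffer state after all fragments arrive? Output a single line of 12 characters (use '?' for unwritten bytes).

Fragment 1: offset=0 data="ca" -> buffer=ca??????????
Fragment 2: offset=8 data="MAP" -> buffer=ca??????MAP?
Fragment 3: offset=10 data="Ad" -> buffer=ca??????MAAd
Fragment 4: offset=6 data="ghJp" -> buffer=ca????ghJpAd
Fragment 5: offset=4 data="hp" -> buffer=ca??hpghJpAd
Fragment 6: offset=2 data="sW" -> buffer=casWhpghJpAd

Answer: casWhpghJpAd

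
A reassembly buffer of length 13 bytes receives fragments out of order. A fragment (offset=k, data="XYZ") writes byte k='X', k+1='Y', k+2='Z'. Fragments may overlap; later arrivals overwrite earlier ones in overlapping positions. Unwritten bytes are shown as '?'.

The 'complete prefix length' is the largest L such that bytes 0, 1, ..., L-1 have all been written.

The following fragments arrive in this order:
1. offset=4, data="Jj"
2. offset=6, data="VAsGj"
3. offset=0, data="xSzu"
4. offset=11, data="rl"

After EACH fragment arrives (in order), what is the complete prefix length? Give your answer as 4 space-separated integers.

Fragment 1: offset=4 data="Jj" -> buffer=????Jj??????? -> prefix_len=0
Fragment 2: offset=6 data="VAsGj" -> buffer=????JjVAsGj?? -> prefix_len=0
Fragment 3: offset=0 data="xSzu" -> buffer=xSzuJjVAsGj?? -> prefix_len=11
Fragment 4: offset=11 data="rl" -> buffer=xSzuJjVAsGjrl -> prefix_len=13

Answer: 0 0 11 13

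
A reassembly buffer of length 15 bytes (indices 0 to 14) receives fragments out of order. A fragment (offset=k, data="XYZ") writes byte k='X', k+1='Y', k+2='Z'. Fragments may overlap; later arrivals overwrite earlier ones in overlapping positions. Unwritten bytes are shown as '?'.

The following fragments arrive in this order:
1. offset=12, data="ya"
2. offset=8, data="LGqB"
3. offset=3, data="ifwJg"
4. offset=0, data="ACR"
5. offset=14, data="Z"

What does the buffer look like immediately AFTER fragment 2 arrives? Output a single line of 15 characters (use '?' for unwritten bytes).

Fragment 1: offset=12 data="ya" -> buffer=????????????ya?
Fragment 2: offset=8 data="LGqB" -> buffer=????????LGqBya?

Answer: ????????LGqBya?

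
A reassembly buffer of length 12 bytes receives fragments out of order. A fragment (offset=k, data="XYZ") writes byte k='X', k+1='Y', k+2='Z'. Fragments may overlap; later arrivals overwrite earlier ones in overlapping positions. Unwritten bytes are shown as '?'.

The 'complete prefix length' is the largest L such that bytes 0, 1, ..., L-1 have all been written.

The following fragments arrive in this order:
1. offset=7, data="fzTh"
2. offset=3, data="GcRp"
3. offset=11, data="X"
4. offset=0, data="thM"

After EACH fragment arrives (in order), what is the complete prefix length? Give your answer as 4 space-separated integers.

Fragment 1: offset=7 data="fzTh" -> buffer=???????fzTh? -> prefix_len=0
Fragment 2: offset=3 data="GcRp" -> buffer=???GcRpfzTh? -> prefix_len=0
Fragment 3: offset=11 data="X" -> buffer=???GcRpfzThX -> prefix_len=0
Fragment 4: offset=0 data="thM" -> buffer=thMGcRpfzThX -> prefix_len=12

Answer: 0 0 0 12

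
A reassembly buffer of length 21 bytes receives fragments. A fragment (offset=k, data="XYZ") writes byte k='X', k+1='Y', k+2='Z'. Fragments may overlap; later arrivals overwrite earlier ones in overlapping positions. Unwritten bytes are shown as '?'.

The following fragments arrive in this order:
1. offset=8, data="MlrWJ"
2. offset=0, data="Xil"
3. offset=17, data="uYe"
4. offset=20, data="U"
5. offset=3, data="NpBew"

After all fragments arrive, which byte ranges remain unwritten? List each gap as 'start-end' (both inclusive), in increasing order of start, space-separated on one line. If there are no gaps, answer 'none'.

Answer: 13-16

Derivation:
Fragment 1: offset=8 len=5
Fragment 2: offset=0 len=3
Fragment 3: offset=17 len=3
Fragment 4: offset=20 len=1
Fragment 5: offset=3 len=5
Gaps: 13-16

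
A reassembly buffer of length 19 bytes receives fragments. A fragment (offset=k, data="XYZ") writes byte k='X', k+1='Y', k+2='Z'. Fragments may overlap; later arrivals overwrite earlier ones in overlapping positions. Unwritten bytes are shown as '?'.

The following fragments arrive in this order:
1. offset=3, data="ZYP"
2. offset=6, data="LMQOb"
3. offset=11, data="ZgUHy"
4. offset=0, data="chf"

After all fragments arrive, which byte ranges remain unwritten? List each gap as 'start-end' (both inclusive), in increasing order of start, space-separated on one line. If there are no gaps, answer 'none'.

Fragment 1: offset=3 len=3
Fragment 2: offset=6 len=5
Fragment 3: offset=11 len=5
Fragment 4: offset=0 len=3
Gaps: 16-18

Answer: 16-18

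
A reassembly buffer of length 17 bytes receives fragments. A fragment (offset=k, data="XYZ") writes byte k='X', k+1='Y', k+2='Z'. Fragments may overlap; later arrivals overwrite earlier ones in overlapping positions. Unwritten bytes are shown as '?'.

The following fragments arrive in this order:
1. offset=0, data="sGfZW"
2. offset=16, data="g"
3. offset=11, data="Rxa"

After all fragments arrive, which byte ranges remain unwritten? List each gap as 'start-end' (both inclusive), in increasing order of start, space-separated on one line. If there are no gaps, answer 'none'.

Answer: 5-10 14-15

Derivation:
Fragment 1: offset=0 len=5
Fragment 2: offset=16 len=1
Fragment 3: offset=11 len=3
Gaps: 5-10 14-15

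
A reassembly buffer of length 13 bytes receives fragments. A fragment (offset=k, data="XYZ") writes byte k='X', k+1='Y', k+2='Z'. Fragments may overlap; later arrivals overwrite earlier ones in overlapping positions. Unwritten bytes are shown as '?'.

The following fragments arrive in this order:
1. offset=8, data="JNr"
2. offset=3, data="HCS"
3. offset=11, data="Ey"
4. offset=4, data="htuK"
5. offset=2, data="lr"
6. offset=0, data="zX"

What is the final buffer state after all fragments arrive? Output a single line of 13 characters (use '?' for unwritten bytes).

Answer: zXlrhtuKJNrEy

Derivation:
Fragment 1: offset=8 data="JNr" -> buffer=????????JNr??
Fragment 2: offset=3 data="HCS" -> buffer=???HCS??JNr??
Fragment 3: offset=11 data="Ey" -> buffer=???HCS??JNrEy
Fragment 4: offset=4 data="htuK" -> buffer=???HhtuKJNrEy
Fragment 5: offset=2 data="lr" -> buffer=??lrhtuKJNrEy
Fragment 6: offset=0 data="zX" -> buffer=zXlrhtuKJNrEy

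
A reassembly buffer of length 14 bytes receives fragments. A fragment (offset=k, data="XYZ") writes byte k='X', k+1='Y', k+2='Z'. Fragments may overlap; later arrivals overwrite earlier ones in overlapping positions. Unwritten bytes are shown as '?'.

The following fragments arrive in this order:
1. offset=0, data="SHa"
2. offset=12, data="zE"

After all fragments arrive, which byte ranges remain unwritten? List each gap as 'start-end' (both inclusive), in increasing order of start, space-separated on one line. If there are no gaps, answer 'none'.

Fragment 1: offset=0 len=3
Fragment 2: offset=12 len=2
Gaps: 3-11

Answer: 3-11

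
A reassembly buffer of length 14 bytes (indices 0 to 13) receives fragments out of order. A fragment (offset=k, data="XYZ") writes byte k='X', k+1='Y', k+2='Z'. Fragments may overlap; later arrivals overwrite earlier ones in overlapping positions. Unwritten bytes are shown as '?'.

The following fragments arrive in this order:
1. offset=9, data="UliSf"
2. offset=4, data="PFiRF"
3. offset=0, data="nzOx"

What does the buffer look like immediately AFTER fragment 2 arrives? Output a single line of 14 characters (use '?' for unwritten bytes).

Answer: ????PFiRFUliSf

Derivation:
Fragment 1: offset=9 data="UliSf" -> buffer=?????????UliSf
Fragment 2: offset=4 data="PFiRF" -> buffer=????PFiRFUliSf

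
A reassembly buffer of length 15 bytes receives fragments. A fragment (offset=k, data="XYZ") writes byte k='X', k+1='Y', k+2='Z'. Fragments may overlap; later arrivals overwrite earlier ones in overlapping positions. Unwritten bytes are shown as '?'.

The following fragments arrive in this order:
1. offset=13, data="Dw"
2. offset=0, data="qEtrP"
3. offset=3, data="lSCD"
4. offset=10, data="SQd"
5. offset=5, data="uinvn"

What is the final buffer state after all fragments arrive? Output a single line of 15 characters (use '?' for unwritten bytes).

Answer: qEtlSuinvnSQdDw

Derivation:
Fragment 1: offset=13 data="Dw" -> buffer=?????????????Dw
Fragment 2: offset=0 data="qEtrP" -> buffer=qEtrP????????Dw
Fragment 3: offset=3 data="lSCD" -> buffer=qEtlSCD??????Dw
Fragment 4: offset=10 data="SQd" -> buffer=qEtlSCD???SQdDw
Fragment 5: offset=5 data="uinvn" -> buffer=qEtlSuinvnSQdDw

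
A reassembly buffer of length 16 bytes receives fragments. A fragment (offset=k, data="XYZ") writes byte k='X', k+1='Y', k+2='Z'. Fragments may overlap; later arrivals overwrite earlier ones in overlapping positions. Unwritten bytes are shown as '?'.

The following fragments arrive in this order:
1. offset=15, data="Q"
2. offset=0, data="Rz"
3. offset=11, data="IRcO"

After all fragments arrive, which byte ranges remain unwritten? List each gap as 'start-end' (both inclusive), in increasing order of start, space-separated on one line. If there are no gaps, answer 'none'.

Fragment 1: offset=15 len=1
Fragment 2: offset=0 len=2
Fragment 3: offset=11 len=4
Gaps: 2-10

Answer: 2-10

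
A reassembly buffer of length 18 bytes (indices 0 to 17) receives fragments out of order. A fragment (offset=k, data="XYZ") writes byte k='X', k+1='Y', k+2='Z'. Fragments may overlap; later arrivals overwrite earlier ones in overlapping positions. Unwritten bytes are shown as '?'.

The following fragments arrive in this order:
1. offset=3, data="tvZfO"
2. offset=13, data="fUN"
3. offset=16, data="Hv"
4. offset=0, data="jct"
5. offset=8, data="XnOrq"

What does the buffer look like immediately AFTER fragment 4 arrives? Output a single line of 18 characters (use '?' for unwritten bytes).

Answer: jcttvZfO?????fUNHv

Derivation:
Fragment 1: offset=3 data="tvZfO" -> buffer=???tvZfO??????????
Fragment 2: offset=13 data="fUN" -> buffer=???tvZfO?????fUN??
Fragment 3: offset=16 data="Hv" -> buffer=???tvZfO?????fUNHv
Fragment 4: offset=0 data="jct" -> buffer=jcttvZfO?????fUNHv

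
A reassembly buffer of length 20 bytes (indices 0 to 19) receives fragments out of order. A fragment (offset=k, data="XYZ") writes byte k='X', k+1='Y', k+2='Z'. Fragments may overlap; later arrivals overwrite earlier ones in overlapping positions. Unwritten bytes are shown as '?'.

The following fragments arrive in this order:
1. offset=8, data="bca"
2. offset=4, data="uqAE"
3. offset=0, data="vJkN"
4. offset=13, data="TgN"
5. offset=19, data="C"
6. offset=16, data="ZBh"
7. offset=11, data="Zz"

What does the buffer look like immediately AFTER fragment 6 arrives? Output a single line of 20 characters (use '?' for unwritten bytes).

Answer: vJkNuqAEbca??TgNZBhC

Derivation:
Fragment 1: offset=8 data="bca" -> buffer=????????bca?????????
Fragment 2: offset=4 data="uqAE" -> buffer=????uqAEbca?????????
Fragment 3: offset=0 data="vJkN" -> buffer=vJkNuqAEbca?????????
Fragment 4: offset=13 data="TgN" -> buffer=vJkNuqAEbca??TgN????
Fragment 5: offset=19 data="C" -> buffer=vJkNuqAEbca??TgN???C
Fragment 6: offset=16 data="ZBh" -> buffer=vJkNuqAEbca??TgNZBhC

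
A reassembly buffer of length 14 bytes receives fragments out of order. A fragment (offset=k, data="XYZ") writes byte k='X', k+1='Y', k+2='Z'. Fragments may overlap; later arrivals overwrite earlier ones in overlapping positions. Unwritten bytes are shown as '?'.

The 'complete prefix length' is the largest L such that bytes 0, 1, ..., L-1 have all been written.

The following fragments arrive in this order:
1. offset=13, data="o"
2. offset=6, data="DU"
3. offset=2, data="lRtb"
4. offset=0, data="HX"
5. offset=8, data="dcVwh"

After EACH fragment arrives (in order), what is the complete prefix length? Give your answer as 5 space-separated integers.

Fragment 1: offset=13 data="o" -> buffer=?????????????o -> prefix_len=0
Fragment 2: offset=6 data="DU" -> buffer=??????DU?????o -> prefix_len=0
Fragment 3: offset=2 data="lRtb" -> buffer=??lRtbDU?????o -> prefix_len=0
Fragment 4: offset=0 data="HX" -> buffer=HXlRtbDU?????o -> prefix_len=8
Fragment 5: offset=8 data="dcVwh" -> buffer=HXlRtbDUdcVwho -> prefix_len=14

Answer: 0 0 0 8 14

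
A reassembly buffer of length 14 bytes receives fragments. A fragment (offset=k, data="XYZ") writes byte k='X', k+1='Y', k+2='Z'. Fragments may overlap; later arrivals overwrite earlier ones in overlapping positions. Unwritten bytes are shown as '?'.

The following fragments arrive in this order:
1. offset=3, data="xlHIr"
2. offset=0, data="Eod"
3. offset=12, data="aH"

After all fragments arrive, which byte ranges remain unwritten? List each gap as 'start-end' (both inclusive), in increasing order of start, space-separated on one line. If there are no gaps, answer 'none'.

Fragment 1: offset=3 len=5
Fragment 2: offset=0 len=3
Fragment 3: offset=12 len=2
Gaps: 8-11

Answer: 8-11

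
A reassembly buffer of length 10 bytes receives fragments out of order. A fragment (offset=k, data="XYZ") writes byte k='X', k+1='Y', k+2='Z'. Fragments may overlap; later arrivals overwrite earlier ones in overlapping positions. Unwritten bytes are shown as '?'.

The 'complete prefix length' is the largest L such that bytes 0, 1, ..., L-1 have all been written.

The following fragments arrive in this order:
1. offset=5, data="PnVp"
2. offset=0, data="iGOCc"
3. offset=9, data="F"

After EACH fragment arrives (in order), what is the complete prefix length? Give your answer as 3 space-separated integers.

Answer: 0 9 10

Derivation:
Fragment 1: offset=5 data="PnVp" -> buffer=?????PnVp? -> prefix_len=0
Fragment 2: offset=0 data="iGOCc" -> buffer=iGOCcPnVp? -> prefix_len=9
Fragment 3: offset=9 data="F" -> buffer=iGOCcPnVpF -> prefix_len=10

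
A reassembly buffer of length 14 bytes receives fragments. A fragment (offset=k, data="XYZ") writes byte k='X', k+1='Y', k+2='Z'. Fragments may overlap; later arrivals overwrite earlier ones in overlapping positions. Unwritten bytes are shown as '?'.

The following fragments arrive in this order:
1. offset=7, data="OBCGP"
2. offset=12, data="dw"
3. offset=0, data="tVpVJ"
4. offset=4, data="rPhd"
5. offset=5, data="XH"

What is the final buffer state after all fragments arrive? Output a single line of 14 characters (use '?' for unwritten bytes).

Answer: tVpVrXHdBCGPdw

Derivation:
Fragment 1: offset=7 data="OBCGP" -> buffer=???????OBCGP??
Fragment 2: offset=12 data="dw" -> buffer=???????OBCGPdw
Fragment 3: offset=0 data="tVpVJ" -> buffer=tVpVJ??OBCGPdw
Fragment 4: offset=4 data="rPhd" -> buffer=tVpVrPhdBCGPdw
Fragment 5: offset=5 data="XH" -> buffer=tVpVrXHdBCGPdw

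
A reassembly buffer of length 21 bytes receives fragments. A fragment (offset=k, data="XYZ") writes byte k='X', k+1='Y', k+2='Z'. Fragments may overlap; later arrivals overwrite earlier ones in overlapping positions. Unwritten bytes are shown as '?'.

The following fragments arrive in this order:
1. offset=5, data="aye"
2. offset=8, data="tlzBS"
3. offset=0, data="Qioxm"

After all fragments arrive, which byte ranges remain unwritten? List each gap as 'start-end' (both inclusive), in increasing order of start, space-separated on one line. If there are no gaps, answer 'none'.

Answer: 13-20

Derivation:
Fragment 1: offset=5 len=3
Fragment 2: offset=8 len=5
Fragment 3: offset=0 len=5
Gaps: 13-20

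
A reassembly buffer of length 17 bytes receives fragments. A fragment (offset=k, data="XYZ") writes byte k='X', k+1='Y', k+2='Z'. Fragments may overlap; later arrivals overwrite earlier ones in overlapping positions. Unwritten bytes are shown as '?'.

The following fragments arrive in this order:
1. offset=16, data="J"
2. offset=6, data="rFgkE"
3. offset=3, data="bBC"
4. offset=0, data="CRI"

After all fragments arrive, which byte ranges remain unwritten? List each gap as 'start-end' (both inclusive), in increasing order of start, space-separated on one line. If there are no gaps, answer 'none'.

Answer: 11-15

Derivation:
Fragment 1: offset=16 len=1
Fragment 2: offset=6 len=5
Fragment 3: offset=3 len=3
Fragment 4: offset=0 len=3
Gaps: 11-15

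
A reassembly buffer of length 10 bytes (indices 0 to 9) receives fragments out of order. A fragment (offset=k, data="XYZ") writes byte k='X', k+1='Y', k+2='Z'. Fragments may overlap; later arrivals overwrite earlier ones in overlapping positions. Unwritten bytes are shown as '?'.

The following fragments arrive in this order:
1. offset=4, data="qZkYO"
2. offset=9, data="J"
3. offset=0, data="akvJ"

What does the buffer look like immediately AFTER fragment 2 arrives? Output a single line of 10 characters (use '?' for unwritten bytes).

Fragment 1: offset=4 data="qZkYO" -> buffer=????qZkYO?
Fragment 2: offset=9 data="J" -> buffer=????qZkYOJ

Answer: ????qZkYOJ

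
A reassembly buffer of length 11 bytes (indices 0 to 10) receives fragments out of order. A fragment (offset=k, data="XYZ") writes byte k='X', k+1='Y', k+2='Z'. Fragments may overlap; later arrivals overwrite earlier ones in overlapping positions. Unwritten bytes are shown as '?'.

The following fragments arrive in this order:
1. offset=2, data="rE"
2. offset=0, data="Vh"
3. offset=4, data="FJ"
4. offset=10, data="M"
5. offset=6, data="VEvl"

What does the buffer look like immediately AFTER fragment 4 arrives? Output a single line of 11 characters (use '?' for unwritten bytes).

Answer: VhrEFJ????M

Derivation:
Fragment 1: offset=2 data="rE" -> buffer=??rE???????
Fragment 2: offset=0 data="Vh" -> buffer=VhrE???????
Fragment 3: offset=4 data="FJ" -> buffer=VhrEFJ?????
Fragment 4: offset=10 data="M" -> buffer=VhrEFJ????M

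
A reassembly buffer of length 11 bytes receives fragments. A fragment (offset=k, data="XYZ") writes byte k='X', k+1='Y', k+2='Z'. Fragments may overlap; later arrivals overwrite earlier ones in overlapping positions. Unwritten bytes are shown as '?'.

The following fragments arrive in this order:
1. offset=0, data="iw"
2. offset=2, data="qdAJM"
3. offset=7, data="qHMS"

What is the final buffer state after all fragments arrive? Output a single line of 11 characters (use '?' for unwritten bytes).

Fragment 1: offset=0 data="iw" -> buffer=iw?????????
Fragment 2: offset=2 data="qdAJM" -> buffer=iwqdAJM????
Fragment 3: offset=7 data="qHMS" -> buffer=iwqdAJMqHMS

Answer: iwqdAJMqHMS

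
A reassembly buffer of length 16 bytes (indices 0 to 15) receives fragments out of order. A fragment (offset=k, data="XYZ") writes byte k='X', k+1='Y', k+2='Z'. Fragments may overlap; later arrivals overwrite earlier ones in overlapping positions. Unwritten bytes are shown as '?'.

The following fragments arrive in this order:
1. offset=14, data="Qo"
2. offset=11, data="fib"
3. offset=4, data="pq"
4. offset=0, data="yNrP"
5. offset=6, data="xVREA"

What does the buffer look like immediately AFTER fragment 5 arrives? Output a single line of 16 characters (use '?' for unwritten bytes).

Fragment 1: offset=14 data="Qo" -> buffer=??????????????Qo
Fragment 2: offset=11 data="fib" -> buffer=???????????fibQo
Fragment 3: offset=4 data="pq" -> buffer=????pq?????fibQo
Fragment 4: offset=0 data="yNrP" -> buffer=yNrPpq?????fibQo
Fragment 5: offset=6 data="xVREA" -> buffer=yNrPpqxVREAfibQo

Answer: yNrPpqxVREAfibQo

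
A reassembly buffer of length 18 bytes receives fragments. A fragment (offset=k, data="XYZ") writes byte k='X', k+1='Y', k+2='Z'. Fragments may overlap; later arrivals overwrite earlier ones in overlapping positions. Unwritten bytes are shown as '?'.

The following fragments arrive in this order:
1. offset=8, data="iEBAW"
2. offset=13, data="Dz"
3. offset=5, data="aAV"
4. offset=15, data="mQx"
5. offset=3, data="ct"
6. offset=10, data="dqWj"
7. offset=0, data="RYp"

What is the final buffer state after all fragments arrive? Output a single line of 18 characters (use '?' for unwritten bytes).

Answer: RYpctaAViEdqWjzmQx

Derivation:
Fragment 1: offset=8 data="iEBAW" -> buffer=????????iEBAW?????
Fragment 2: offset=13 data="Dz" -> buffer=????????iEBAWDz???
Fragment 3: offset=5 data="aAV" -> buffer=?????aAViEBAWDz???
Fragment 4: offset=15 data="mQx" -> buffer=?????aAViEBAWDzmQx
Fragment 5: offset=3 data="ct" -> buffer=???ctaAViEBAWDzmQx
Fragment 6: offset=10 data="dqWj" -> buffer=???ctaAViEdqWjzmQx
Fragment 7: offset=0 data="RYp" -> buffer=RYpctaAViEdqWjzmQx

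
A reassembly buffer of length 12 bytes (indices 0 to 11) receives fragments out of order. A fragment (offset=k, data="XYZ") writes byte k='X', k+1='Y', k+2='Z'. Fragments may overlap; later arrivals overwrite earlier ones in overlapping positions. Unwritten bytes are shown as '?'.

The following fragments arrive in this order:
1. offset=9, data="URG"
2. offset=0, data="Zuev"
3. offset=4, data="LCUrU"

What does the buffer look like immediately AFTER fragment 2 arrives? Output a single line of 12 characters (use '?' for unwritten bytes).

Fragment 1: offset=9 data="URG" -> buffer=?????????URG
Fragment 2: offset=0 data="Zuev" -> buffer=Zuev?????URG

Answer: Zuev?????URG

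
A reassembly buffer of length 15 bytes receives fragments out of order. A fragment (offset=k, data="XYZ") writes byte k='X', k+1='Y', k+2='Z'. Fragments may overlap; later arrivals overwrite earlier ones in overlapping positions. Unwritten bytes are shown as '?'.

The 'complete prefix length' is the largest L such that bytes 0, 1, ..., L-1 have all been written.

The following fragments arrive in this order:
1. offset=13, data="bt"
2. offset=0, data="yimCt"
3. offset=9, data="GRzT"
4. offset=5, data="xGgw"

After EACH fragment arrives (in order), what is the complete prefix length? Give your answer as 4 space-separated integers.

Fragment 1: offset=13 data="bt" -> buffer=?????????????bt -> prefix_len=0
Fragment 2: offset=0 data="yimCt" -> buffer=yimCt????????bt -> prefix_len=5
Fragment 3: offset=9 data="GRzT" -> buffer=yimCt????GRzTbt -> prefix_len=5
Fragment 4: offset=5 data="xGgw" -> buffer=yimCtxGgwGRzTbt -> prefix_len=15

Answer: 0 5 5 15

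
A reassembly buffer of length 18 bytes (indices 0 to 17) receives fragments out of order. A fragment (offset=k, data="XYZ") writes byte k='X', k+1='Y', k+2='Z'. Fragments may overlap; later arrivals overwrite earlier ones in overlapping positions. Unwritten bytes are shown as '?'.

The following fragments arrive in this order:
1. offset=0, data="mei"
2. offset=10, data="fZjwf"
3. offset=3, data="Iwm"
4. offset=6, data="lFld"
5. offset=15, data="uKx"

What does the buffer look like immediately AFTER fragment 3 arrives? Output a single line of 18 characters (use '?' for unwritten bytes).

Answer: meiIwm????fZjwf???

Derivation:
Fragment 1: offset=0 data="mei" -> buffer=mei???????????????
Fragment 2: offset=10 data="fZjwf" -> buffer=mei???????fZjwf???
Fragment 3: offset=3 data="Iwm" -> buffer=meiIwm????fZjwf???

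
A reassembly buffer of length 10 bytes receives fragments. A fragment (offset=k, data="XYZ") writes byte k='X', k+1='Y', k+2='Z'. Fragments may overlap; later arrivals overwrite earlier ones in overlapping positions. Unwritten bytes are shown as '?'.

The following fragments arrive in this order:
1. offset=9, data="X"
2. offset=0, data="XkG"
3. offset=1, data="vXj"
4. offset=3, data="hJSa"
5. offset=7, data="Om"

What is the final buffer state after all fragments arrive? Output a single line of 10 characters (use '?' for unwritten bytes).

Fragment 1: offset=9 data="X" -> buffer=?????????X
Fragment 2: offset=0 data="XkG" -> buffer=XkG??????X
Fragment 3: offset=1 data="vXj" -> buffer=XvXj?????X
Fragment 4: offset=3 data="hJSa" -> buffer=XvXhJSa??X
Fragment 5: offset=7 data="Om" -> buffer=XvXhJSaOmX

Answer: XvXhJSaOmX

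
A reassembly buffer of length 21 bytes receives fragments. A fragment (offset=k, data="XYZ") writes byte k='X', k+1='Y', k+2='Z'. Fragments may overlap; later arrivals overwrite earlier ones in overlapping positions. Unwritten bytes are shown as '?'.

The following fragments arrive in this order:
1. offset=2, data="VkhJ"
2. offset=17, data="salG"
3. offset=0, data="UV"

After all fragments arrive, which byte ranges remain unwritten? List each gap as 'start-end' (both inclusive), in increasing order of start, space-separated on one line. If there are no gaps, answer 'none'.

Fragment 1: offset=2 len=4
Fragment 2: offset=17 len=4
Fragment 3: offset=0 len=2
Gaps: 6-16

Answer: 6-16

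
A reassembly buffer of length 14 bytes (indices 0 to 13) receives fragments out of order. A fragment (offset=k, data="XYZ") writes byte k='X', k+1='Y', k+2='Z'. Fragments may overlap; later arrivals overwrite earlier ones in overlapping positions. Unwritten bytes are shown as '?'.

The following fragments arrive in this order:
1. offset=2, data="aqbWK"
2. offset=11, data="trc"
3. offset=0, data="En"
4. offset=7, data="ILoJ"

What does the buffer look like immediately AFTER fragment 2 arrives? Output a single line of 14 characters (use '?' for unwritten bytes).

Fragment 1: offset=2 data="aqbWK" -> buffer=??aqbWK???????
Fragment 2: offset=11 data="trc" -> buffer=??aqbWK????trc

Answer: ??aqbWK????trc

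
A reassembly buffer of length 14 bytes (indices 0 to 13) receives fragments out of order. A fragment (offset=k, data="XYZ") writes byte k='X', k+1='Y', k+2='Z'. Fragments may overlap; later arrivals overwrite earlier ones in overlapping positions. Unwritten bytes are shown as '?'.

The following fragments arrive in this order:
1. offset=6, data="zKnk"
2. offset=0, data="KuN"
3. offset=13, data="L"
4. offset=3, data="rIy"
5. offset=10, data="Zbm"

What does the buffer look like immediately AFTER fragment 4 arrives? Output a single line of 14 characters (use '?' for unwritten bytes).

Answer: KuNrIyzKnk???L

Derivation:
Fragment 1: offset=6 data="zKnk" -> buffer=??????zKnk????
Fragment 2: offset=0 data="KuN" -> buffer=KuN???zKnk????
Fragment 3: offset=13 data="L" -> buffer=KuN???zKnk???L
Fragment 4: offset=3 data="rIy" -> buffer=KuNrIyzKnk???L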